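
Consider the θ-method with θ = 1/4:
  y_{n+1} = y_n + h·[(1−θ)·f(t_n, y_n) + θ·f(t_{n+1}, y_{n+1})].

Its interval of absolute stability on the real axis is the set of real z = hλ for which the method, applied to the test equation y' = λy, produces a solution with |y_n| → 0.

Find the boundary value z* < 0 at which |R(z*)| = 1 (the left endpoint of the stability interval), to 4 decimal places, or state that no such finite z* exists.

z* = -4.0000.

Test eqn y'=λy, z=hλ:
  y_{n+1} = y_n + z·[3/4·y_n + 1/4·y_{n+1}] ⇒ (1 − 1/4z)y_{n+1} = (1 + 3/4z)y_n
  so R(z) = (1 + 3/4z)/(1 − 1/4z).

Solve |R(x)|<1 on ℝ⁻.
x=-1.47: |R|=0.0750
R=−1: 1+3/4x = −1+1/4x ⇒ -1/2x=2 ⇒ x=2/(-1/2)=-4.0000
Confirm numerically:
  x=-3.817: |R|=0.95318 <1
  x=-3.507: |R|=0.86866 <1
  x=-1.714: |R|=0.19986 <1
  x=-4.589: |R|=1.13715 >1
  x=-4.382: |R|=1.09115 >1
  x=-4.352: |R|=1.08429 >1
So |R|<1 on (-4.0000, 0).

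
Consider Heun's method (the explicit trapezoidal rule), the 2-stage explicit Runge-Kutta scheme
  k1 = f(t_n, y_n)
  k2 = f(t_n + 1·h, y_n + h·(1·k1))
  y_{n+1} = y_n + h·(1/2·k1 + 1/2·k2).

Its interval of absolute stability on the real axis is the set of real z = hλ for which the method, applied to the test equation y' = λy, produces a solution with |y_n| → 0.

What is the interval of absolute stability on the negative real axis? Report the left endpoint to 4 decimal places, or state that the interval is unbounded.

Set f=λy, z=hλ:
  order 2, 2-stage ⇒ R(z)=1+z+z^2/2
  (e.g. R(-1)=0.50000, |R|=0.50000)

Need |R(x)|<1, x<0.
x=-1: |R|=0.5000
|R(-2.05)|=1.0512 |R(-1.74)|=0.7738 |R(-1.58)|=0.6682
Bisect:
  x_lo=-2.3727 |R|=1.4421  x_hi=-0.3385 |R|=0.7188
  mid=-1.35556 |R|=0.56321 →hi
  mid=-1.86412 |R|=0.87335 →hi
  mid=-2.11840 |R|=1.12540 →lo
  mid=-1.99126 |R|=0.99129 →hi
  mid=-2.05483 |R|=1.05633 →lo
  mid=-2.02304 |R|=1.02331 →lo
  mid=-2.00715 |R|=1.00717 →lo
  mid=-1.99920 |R|=0.99920 →hi
  mid=-2.00318 |R|=1.00318 →lo
  mid=-2.00119 |R|=1.00119 →lo
  ...
  [-2.00007,-1.99995] ⇒ x*=-2.0000
So |R|<1 on (-2.0000, 0).

(-2.0000, 0).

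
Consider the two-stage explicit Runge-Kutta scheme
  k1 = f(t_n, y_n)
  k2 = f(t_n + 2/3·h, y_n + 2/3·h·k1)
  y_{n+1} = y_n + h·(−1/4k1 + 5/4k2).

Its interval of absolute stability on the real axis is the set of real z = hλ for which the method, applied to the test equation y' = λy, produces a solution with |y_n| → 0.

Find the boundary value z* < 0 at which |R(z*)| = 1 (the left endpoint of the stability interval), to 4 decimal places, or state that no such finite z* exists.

On y'=λy, z=hλ:
  k1=λy_n ⇒ h·k1=z·y_n;  k2=λ(1+2/3z)y_n ⇒ h·k2=z(1+2/3z)y_n
  y_{n+1}/y_n = 1 − 1/4z + 5/4z(1+2/3z) = 1 + z + 5/6z²
  Hence R(z) = 1 + z + 5/6z².

Solve |R(x)|<1 on ℝ⁻.
x=-0.95: |R|=0.8021
R=1: x+5/6x²=0 ⇒ x=−6/5=-1.2000; min R=1−1/(4·5/6)=0.7000>−1
Confirm numerically:
  x=-1.141: |R|=0.94390 <1
  x=-1.045: |R|=0.86502 <1
  x=-0.622: |R|=0.70040 <1
  x=-0.592: |R|=0.70005 <1
  x=-1.729: |R|=1.76220 >1
  x=-1.496: |R|=1.36901 >1
So |R|<1 on (-1.2000, 0).

left endpoint -1.2000.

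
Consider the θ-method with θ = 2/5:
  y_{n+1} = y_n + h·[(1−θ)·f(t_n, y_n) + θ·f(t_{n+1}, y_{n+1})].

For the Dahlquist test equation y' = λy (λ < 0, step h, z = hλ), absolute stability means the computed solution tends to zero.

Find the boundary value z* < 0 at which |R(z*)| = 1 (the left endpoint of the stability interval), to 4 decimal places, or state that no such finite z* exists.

left endpoint -10.0000.

Set f=λy, z=hλ:
  y_{n+1} = y_n + z·[3/5·y_n + 2/5·y_{n+1}] ⇒ (1 − 2/5z)y_{n+1} = (1 + 3/5z)y_n
  so R(z) = (1 + 3/5z)/(1 − 2/5z).

Boundary: |R(x)|=1, x<0.
x=-0.65: |R|=0.4841
R=−1: 1+3/5x = −1+2/5x ⇒ -1/5x=2 ⇒ x=2/(-1/5)=-10.0000
Confirm numerically:
  x=-9.771: |R|=0.99067 <1
  x=-7.254: |R|=0.85924 <1
  x=-5.329: |R|=0.70169 <1
  x=-4.254: |R|=0.57462 <1
  x=-10.364: |R|=1.01415 >1
  x=-10.360: |R|=1.01400 >1
Interval (-10.0000, 0).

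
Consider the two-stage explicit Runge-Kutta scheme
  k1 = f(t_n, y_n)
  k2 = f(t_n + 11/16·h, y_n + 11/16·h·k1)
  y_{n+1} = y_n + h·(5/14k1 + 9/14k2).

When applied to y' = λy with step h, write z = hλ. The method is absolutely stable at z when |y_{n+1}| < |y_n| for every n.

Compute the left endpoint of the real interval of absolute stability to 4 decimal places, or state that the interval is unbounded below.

Set f=λy, z=hλ:
  k1=λy_n ⇒ h·k1=z·y_n;  k2=λ(1+11/16z)y_n ⇒ h·k2=z(1+11/16z)y_n
  y_{n+1}/y_n = 1 + 5/14z + 9/14z(1+11/16z) = 1 + z + 99/224z²
  R(z) = 1 + z + 99/224z².

Need |R(x)|<1, x<0.
x=-1.07: |R|=0.4360
R=1: x+99/224x²=0 ⇒ x=−224/99=-2.2626; min R=1−1/(4·99/224)=0.4343>−1
Confirm numerically:
  x=-1.913: |R|=0.70440 <1
  x=-1.905: |R|=0.69890 <1
  x=-1.329: |R|=0.45162 <1
  x=-1.286: |R|=0.44492 <1
  x=-2.525: |R|=1.29280 >1
  x=-2.387: |R|=1.13121 >1
Interval (-2.2626, 0).

z* = -2.2626.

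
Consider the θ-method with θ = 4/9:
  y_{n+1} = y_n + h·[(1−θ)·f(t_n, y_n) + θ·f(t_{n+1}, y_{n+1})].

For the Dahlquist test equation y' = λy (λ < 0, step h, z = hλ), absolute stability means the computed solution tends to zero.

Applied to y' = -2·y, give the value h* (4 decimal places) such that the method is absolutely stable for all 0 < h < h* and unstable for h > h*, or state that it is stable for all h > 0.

On y'=λy, z=hλ:
  y_{n+1} = y_n + z·[5/9·y_n + 4/9·y_{n+1}] ⇒ (1 − 4/9z)y_{n+1} = (1 + 5/9z)y_n
  R(z) = (1 + 5/9z)/(1 − 4/9z).

Find x<0 with |R(x)|<1.
x=-0.46: |R|=0.6181
R=−1: 1+5/9x = −1+4/9x ⇒ -1/9x=2 ⇒ x=2/(-1/9)=-18.0000
Confirm numerically:
  x=-16.232: |R|=0.97608 <1
  x=-16.185: |R|=0.97539 <1
  x=-8.237: |R|=0.76726 <1
  x=-18.508: |R|=1.00612 >1
  x=-18.252: |R|=1.00307 >1
Interval (-18.0000, 0).

(-18.0000,0); λ=-2 ⇒ h* = (18)/2 = 9.0000.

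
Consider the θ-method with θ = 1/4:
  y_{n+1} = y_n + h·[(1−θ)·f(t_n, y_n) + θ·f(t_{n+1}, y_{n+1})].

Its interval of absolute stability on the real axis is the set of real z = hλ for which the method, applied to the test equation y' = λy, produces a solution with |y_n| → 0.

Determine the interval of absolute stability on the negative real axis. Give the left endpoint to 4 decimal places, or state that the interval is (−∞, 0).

With y'=λy (z=hλ):
  y_{n+1} = y_n + z·[3/4·y_n + 1/4·y_{n+1}] ⇒ (1 − 1/4z)y_{n+1} = (1 + 3/4z)y_n
  ⇒ R(z) = (1 + 3/4z)/(1 − 1/4z).

Need |R(x)|<1, x<0.
x=-0.34: |R|=0.6866
R=−1: 1+3/4x = −1+1/4x ⇒ -1/2x=2 ⇒ x=2/(-1/2)=-4.0000
Confirm numerically:
  x=-3.601: |R|=0.89501 <1
  x=-3.433: |R|=0.84744 <1
  x=-2.203: |R|=0.42060 <1
  x=-4.518: |R|=1.12162 >1
  x=-4.472: |R|=1.11143 >1
  x=-4.177: |R|=1.04329 >1
So |R|<1 on (-4.0000, 0).

(-4.0000, 0).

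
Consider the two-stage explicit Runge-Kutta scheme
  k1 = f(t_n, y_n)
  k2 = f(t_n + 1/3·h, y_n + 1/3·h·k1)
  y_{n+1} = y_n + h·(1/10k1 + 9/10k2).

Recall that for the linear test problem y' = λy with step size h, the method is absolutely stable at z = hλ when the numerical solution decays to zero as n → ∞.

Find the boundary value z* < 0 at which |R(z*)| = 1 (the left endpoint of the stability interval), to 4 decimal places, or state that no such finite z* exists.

Set f=λy, z=hλ:
  k1=λy_n ⇒ h·k1=z·y_n;  k2=λ(1+1/3z)y_n ⇒ h·k2=z(1+1/3z)y_n
  y_{n+1}/y_n = 1 + 1/10z + 9/10z(1+1/3z) = 1 + z + 3/10z²
  Hence R(z) = 1 + z + 3/10z².

Boundary: |R(x)|=1, x<0.
x=-1.28: |R|=0.2115
R=1: x+3/10x²=0 ⇒ x=−10/3=-3.3333; min R=1−1/(4·3/10)=0.1667>−1
Confirm numerically:
  x=-3.072: |R|=0.75916 <1
  x=-2.048: |R|=0.21029 <1
  x=-1.693: |R|=0.16687 <1
  x=-3.796: |R|=1.52688 >1
  x=-3.723: |R|=1.43522 >1
  x=-3.694: |R|=1.39969 >1
So |R|<1 on (-3.3333, 0).

z* = -3.3333.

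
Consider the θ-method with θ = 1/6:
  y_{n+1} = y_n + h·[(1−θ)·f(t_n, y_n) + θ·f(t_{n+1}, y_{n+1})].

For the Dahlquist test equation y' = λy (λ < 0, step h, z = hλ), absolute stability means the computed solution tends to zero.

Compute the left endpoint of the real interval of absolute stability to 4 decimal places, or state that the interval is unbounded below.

z* = -3.0000.

On y'=λy, z=hλ:
  y_{n+1} = y_n + z·[5/6·y_n + 1/6·y_{n+1}] ⇒ (1 − 1/6z)y_{n+1} = (1 + 5/6z)y_n
  so R(z) = (1 + 5/6z)/(1 − 1/6z).

Boundary: |R(x)|=1, x<0.
x=-1.74: |R|=0.3488
R=−1: 1+5/6x = −1+1/6x ⇒ -2/3x=2 ⇒ x=2/(-2/3)=-3.0000
Confirm numerically:
  x=-2.705: |R|=0.86445 <1
  x=-1.730: |R|=0.34282 <1
  x=-1.331: |R|=0.08935 <1
  x=-3.528: |R|=1.22166 >1
  x=-3.464: |R|=1.19611 >1
So |R|<1 on (-3.0000, 0).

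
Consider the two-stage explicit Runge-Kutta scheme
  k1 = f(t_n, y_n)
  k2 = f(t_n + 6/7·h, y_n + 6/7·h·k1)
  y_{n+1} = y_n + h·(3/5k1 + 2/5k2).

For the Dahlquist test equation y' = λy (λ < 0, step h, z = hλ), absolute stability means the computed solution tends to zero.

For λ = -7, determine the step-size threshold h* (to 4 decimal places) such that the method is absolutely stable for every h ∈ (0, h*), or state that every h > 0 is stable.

(-2.9167,0); λ=-7 ⇒ h* = (35/12)/7 = 0.4167.

Test eqn y'=λy, z=hλ:
  k1=λy_n ⇒ h·k1=z·y_n;  k2=λ(1+6/7z)y_n ⇒ h·k2=z(1+6/7z)y_n
  y_{n+1}/y_n = 1 + 3/5z + 2/5z(1+6/7z) = 1 + z + 12/35z²
  Hence R(z) = 1 + z + 12/35z².

Boundary: |R(x)|=1, x<0.
x=-1.14: |R|=0.3056
R=1: x+12/35x²=0 ⇒ x=−35/12=-2.9167; min R=1−1/(4·12/35)=0.2708>−1
Confirm numerically:
  x=-2.876: |R|=0.95990 <1
  x=-2.569: |R|=0.69378 <1
  x=-2.069: |R|=0.39869 <1
  x=-3.125: |R|=1.22321 >1
  x=-2.999: |R|=1.08466 >1
Interval (-2.9167, 0).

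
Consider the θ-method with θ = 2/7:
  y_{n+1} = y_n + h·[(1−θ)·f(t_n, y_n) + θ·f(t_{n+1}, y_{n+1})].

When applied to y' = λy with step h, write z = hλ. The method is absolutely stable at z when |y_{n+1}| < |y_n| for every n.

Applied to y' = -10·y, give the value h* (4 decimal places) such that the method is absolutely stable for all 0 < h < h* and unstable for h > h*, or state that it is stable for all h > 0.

(-4.6667,0); λ=-10 ⇒ h* = (14/3)/10 = 0.4667.

With y'=λy (z=hλ):
  y_{n+1} = y_n + z·[5/7·y_n + 2/7·y_{n+1}] ⇒ (1 − 2/7z)y_{n+1} = (1 + 5/7z)y_n
  ⇒ R(z) = (1 + 5/7z)/(1 − 2/7z).

Find x<0 with |R(x)|<1.
x=-1.67: |R|=0.1306
R=−1: 1+5/7x = −1+2/7x ⇒ -3/7x=2 ⇒ x=2/(-3/7)=-4.6667
Confirm numerically:
  x=-3.440: |R|=0.73487 <1
  x=-2.930: |R|=0.59487 <1
  x=-1.884: |R|=0.22474 <1
  x=-5.027: |R|=1.06339 >1
  x=-4.828: |R|=1.02906 >1
  x=-4.755: |R|=1.01605 >1
Interval (-4.6667, 0).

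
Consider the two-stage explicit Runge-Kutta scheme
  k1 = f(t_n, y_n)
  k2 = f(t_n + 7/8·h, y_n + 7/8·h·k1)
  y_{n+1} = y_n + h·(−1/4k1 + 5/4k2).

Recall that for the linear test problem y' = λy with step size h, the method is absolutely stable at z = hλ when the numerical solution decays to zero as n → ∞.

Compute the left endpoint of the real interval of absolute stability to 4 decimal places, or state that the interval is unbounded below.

left endpoint -0.9143.

Set f=λy, z=hλ:
  k1=λy_n ⇒ h·k1=z·y_n;  k2=λ(1+7/8z)y_n ⇒ h·k2=z(1+7/8z)y_n
  y_{n+1}/y_n = 1 − 1/4z + 5/4z(1+7/8z) = 1 + z + 35/32z²
  ⇒ R(z) = 1 + z + 35/32z².

Boundary: |R(x)|=1, x<0.
x=-0.71: |R|=0.8414
R=1: x+35/32x²=0 ⇒ x=−32/35=-0.9143; min R=1−1/(4·35/32)=0.7714>−1
Confirm numerically:
  x=-0.703: |R|=0.83754 <1
  x=-0.678: |R|=0.82478 <1
  x=-0.407: |R|=0.77418 <1
  x=-0.379: |R|=0.77811 <1
  x=-0.965: |R|=1.05353 >1
  x=-0.936: |R|=1.02223 >1
Stable set (-0.9143, 0).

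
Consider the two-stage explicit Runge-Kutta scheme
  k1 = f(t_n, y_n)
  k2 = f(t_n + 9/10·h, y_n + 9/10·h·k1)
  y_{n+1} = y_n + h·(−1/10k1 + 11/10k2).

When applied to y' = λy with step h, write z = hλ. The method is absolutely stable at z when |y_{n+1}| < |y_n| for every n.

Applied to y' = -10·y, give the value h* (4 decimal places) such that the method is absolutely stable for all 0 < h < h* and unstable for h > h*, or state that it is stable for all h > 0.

(-1.0101,0); λ=-10 ⇒ h* = (100/99)/10 = 0.1010.

Test eqn y'=λy, z=hλ:
  k1=λy_n ⇒ h·k1=z·y_n;  k2=λ(1+9/10z)y_n ⇒ h·k2=z(1+9/10z)y_n
  y_{n+1}/y_n = 1 − 1/10z + 11/10z(1+9/10z) = 1 + z + 99/100z²
  ⇒ R(z) = 1 + z + 99/100z².

Need |R(x)|<1, x<0.
x=-1.15: |R|=1.1593
R=1: x+99/100x²=0 ⇒ x=−100/99=-1.0101; min R=1−1/(4·99/100)=0.7475>−1
Confirm numerically:
  x=-0.952: |R|=0.94524 <1
  x=-0.820: |R|=0.84568 <1
  x=-0.563: |R|=0.75080 <1
  x=-1.389: |R|=1.52103 >1
  x=-1.175: |R|=1.19182 >1
So |R|<1 on (-1.0101, 0).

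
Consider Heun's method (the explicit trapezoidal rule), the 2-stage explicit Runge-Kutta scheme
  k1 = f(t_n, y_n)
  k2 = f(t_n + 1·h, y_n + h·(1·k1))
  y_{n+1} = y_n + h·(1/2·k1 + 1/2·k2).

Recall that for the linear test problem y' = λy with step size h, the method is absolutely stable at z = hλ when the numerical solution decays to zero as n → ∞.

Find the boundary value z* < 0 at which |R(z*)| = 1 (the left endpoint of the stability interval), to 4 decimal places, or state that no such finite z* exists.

Test eqn y'=λy, z=hλ:
  order 2, 2-stage ⇒ R(z)=1+z+z^2/2
  (e.g. R(-1.62)=0.69220, |R|=0.69220)

Boundary: |R(x)|=1, x<0.
x=-1.62: |R|=0.6922
|R(-1.9)|=0.9050 |R(-1.83)|=0.8445 |R(-1.31)|=0.5481
Bisect:
  x_lo=-2.6707 |R|=1.8957  x_hi=-0.3556 |R|=0.7076
  mid=-1.51316 |R|=0.63166 →hi
  mid=-2.09194 |R|=1.09616 →lo
  mid=-1.80255 |R|=0.82204 →hi
  mid=-1.94724 |R|=0.94863 →hi
  mid=-2.01959 |R|=1.01978 →lo
  mid=-1.98342 |R|=0.98355 →hi
  mid=-2.00150 |R|=1.00150 →lo
  mid=-1.99246 |R|=0.99249 →hi
  ...
  [-2.00009,-1.99995] ⇒ x*=-2.0000
Stable set (-2.0000, 0).

z* = -2.0000.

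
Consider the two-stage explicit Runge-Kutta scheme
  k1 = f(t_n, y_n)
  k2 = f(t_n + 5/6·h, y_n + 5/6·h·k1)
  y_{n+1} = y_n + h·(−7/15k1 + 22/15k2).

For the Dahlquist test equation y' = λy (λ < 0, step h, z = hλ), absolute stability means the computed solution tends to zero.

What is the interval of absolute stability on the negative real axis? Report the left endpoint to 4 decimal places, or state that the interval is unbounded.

z∈(-0.8182,0).

Set f=λy, z=hλ:
  k1=λy_n ⇒ h·k1=z·y_n;  k2=λ(1+5/6z)y_n ⇒ h·k2=z(1+5/6z)y_n
  y_{n+1}/y_n = 1 − 7/15z + 22/15z(1+5/6z) = 1 + z + 11/9z²
  R(z) = 1 + z + 11/9z².

Need |R(x)|<1, x<0.
x=-0.3: |R|=0.8100
R=1: x+11/9x²=0 ⇒ x=−9/11=-0.8182; min R=1−1/(4·11/9)=0.7955>−1
Confirm numerically:
  x=-0.484: |R|=0.80231 <1
  x=-0.456: |R|=0.79814 <1
  x=-0.447: |R|=0.79721 <1
  x=-0.352: |R|=0.79944 <1
  x=-1.305: |R|=1.77648 >1
  x=-1.013: |R|=1.24121 >1
So |R|<1 on (-0.8182, 0).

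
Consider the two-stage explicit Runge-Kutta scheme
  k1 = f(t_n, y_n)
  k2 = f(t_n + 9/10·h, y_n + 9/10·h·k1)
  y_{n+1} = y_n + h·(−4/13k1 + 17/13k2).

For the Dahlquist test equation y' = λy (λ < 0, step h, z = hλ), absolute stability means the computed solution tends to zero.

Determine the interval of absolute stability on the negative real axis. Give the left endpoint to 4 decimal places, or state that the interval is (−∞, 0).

z∈(-0.8497,0).

On y'=λy, z=hλ:
  k1=λy_n ⇒ h·k1=z·y_n;  k2=λ(1+9/10z)y_n ⇒ h·k2=z(1+9/10z)y_n
  y_{n+1}/y_n = 1 − 4/13z + 17/13z(1+9/10z) = 1 + z + 153/130z²
  R(z) = 1 + z + 153/130z².

Need |R(x)|<1, x<0.
x=-1.09: |R|=1.3083
R=1: x+153/130x²=0 ⇒ x=−130/153=-0.8497; min R=1−1/(4·153/130)=0.7876>−1
Confirm numerically:
  x=-0.617: |R|=0.83104 <1
  x=-0.545: |R|=0.80458 <1
  x=-1.179: |R|=1.45697 >1
  x=-1.148: |R|=1.40307 >1
So |R|<1 on (-0.8497, 0).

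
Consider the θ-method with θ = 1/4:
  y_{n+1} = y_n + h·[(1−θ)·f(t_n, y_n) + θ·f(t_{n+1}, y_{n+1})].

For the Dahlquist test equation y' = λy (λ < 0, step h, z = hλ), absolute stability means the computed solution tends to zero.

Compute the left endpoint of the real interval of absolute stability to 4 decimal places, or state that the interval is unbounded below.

Set f=λy, z=hλ:
  y_{n+1} = y_n + z·[3/4·y_n + 1/4·y_{n+1}] ⇒ (1 − 1/4z)y_{n+1} = (1 + 3/4z)y_n
  so R(z) = (1 + 3/4z)/(1 − 1/4z).

Find x<0 with |R(x)|<1.
x=-0.91: |R|=0.2587
R=−1: 1+3/4x = −1+1/4x ⇒ -1/2x=2 ⇒ x=2/(-1/2)=-4.0000
Confirm numerically:
  x=-2.784: |R|=0.64151 <1
  x=-2.334: |R|=0.47395 <1
  x=-1.752: |R|=0.21836 <1
  x=-4.427: |R|=1.10134 >1
  x=-4.166: |R|=1.04066 >1
Stable set (-4.0000, 0).

left endpoint -4.0000.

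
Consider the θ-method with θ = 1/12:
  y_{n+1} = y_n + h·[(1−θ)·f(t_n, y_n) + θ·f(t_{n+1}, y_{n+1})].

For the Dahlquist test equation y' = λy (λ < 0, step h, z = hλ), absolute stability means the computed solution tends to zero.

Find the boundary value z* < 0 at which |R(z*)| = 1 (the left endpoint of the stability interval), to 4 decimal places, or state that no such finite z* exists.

Test eqn y'=λy, z=hλ:
  y_{n+1} = y_n + z·[11/12·y_n + 1/12·y_{n+1}] ⇒ (1 − 1/12z)y_{n+1} = (1 + 11/12z)y_n
  Hence R(z) = (1 + 11/12z)/(1 − 1/12z).

Boundary: |R(x)|=1, x<0.
x=-0.39: |R|=0.6223
R=−1: 1+11/12x = −1+1/12x ⇒ -5/6x=2 ⇒ x=2/(-5/6)=-2.4000
Confirm numerically:
  x=-1.790: |R|=0.55765 <1
  x=-1.594: |R|=0.40709 <1
  x=-1.485: |R|=0.32147 <1
  x=-2.883: |R|=1.32453 >1
  x=-2.739: |R|=1.23000 >1
  x=-2.622: |R|=1.15183 >1
Stable set (-2.4000, 0).

z* = -2.4000.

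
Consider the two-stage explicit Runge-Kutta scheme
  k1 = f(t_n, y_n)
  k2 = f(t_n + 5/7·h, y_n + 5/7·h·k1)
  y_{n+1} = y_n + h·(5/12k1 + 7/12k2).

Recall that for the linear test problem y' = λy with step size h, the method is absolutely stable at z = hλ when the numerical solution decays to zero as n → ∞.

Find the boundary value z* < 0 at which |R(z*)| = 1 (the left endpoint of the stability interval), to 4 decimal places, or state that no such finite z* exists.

left endpoint -2.4000.

Test eqn y'=λy, z=hλ:
  k1=λy_n ⇒ h·k1=z·y_n;  k2=λ(1+5/7z)y_n ⇒ h·k2=z(1+5/7z)y_n
  y_{n+1}/y_n = 1 + 5/12z + 7/12z(1+5/7z) = 1 + z + 5/12z²
  Hence R(z) = 1 + z + 5/12z².

Solve |R(x)|<1 on ℝ⁻.
x=-1.55: |R|=0.4510
R=1: x+5/12x²=0 ⇒ x=−12/5=-2.4000; min R=1−1/(4·5/12)=0.4000>−1
Confirm numerically:
  x=-2.073: |R|=0.71755 <1
  x=-1.784: |R|=0.54211 <1
  x=-1.362: |R|=0.41094 <1
  x=-2.806: |R|=1.47468 >1
  x=-2.664: |R|=1.29304 >1
  x=-2.582: |R|=1.19580 >1
So |R|<1 on (-2.4000, 0).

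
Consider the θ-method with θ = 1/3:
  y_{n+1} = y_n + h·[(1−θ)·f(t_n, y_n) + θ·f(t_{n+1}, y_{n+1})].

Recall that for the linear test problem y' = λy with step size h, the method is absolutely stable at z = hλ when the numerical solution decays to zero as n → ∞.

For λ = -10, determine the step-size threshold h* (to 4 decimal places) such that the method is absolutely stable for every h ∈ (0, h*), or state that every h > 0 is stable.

(-6.0000,0); λ=-10 ⇒ h* = (6)/10 = 0.6000.

On y'=λy, z=hλ:
  y_{n+1} = y_n + z·[2/3·y_n + 1/3·y_{n+1}] ⇒ (1 − 1/3z)y_{n+1} = (1 + 2/3z)y_n
  R(z) = (1 + 2/3z)/(1 − 1/3z).

Find x<0 with |R(x)|<1.
x=-1.42: |R|=0.0362
R=−1: 1+2/3x = −1+1/3x ⇒ -1/3x=2 ⇒ x=2/(-1/3)=-6.0000
Confirm numerically:
  x=-5.783: |R|=0.97529 <1
  x=-3.220: |R|=0.55305 <1
  x=-2.951: |R|=0.48765 <1
  x=-2.641: |R|=0.40454 <1
  x=-6.067: |R|=1.00739 >1
  x=-6.022: |R|=1.00244 >1
Interval (-6.0000, 0).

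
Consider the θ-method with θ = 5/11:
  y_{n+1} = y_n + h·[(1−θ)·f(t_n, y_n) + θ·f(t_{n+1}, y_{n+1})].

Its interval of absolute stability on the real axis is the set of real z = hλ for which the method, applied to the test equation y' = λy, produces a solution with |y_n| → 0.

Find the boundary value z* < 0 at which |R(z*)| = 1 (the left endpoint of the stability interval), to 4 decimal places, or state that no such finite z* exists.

Set f=λy, z=hλ:
  y_{n+1} = y_n + z·[6/11·y_n + 5/11·y_{n+1}] ⇒ (1 − 5/11z)y_{n+1} = (1 + 6/11z)y_n
  ⇒ R(z) = (1 + 6/11z)/(1 − 5/11z).

Solve |R(x)|<1 on ℝ⁻.
x=-0.58: |R|=0.5410
R=−1: 1+6/11x = −1+5/11x ⇒ -1/11x=2 ⇒ x=2/(-1/11)=-22.0000
Confirm numerically:
  x=-19.461: |R|=0.97656 <1
  x=-18.976: |R|=0.97144 <1
  x=-18.291: |R|=0.96380 <1
  x=-13.363: |R|=0.88901 <1
  x=-22.584: |R|=1.00471 >1
  x=-22.060: |R|=1.00049 >1
So |R|<1 on (-22.0000, 0).

z* = -22.0000.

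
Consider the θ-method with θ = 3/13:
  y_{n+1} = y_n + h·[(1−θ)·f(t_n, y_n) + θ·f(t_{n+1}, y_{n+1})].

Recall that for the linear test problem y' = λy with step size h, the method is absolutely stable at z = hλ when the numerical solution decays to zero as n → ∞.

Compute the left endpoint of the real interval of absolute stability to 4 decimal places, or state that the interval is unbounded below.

Test eqn y'=λy, z=hλ:
  y_{n+1} = y_n + z·[10/13·y_n + 3/13·y_{n+1}] ⇒ (1 − 3/13z)y_{n+1} = (1 + 10/13z)y_n
  ⇒ R(z) = (1 + 10/13z)/(1 − 3/13z).

Solve |R(x)|<1 on ℝ⁻.
x=-1.02: |R|=0.1743
R=−1: 1+10/13x = −1+3/13x ⇒ -7/13x=2 ⇒ x=2/(-7/13)=-3.7143
Confirm numerically:
  x=-3.069: |R|=0.79660 <1
  x=-2.782: |R|=0.69428 <1
  x=-2.639: |R|=0.64015 <1
  x=-2.569: |R|=0.61284 <1
  x=-4.256: |R|=1.14716 >1
  x=-3.835: |R|=1.03448 >1
  x=-3.763: |R|=1.01404 >1
Stable set (-3.7143, 0).

left endpoint -3.7143.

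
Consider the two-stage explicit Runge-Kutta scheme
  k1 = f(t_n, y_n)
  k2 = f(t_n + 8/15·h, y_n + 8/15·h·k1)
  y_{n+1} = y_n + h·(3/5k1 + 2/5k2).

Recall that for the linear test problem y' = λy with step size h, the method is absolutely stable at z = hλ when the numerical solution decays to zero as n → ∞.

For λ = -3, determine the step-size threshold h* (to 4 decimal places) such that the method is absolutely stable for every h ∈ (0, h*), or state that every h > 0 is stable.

Test eqn y'=λy, z=hλ:
  k1=λy_n ⇒ h·k1=z·y_n;  k2=λ(1+8/15z)y_n ⇒ h·k2=z(1+8/15z)y_n
  y_{n+1}/y_n = 1 + 3/5z + 2/5z(1+8/15z) = 1 + z + 16/75z²
  ⇒ R(z) = 1 + z + 16/75z².

Find x<0 with |R(x)|<1.
x=-0.77: |R|=0.3565
R=1: x+16/75x²=0 ⇒ x=−75/16=-4.6875; min R=1−1/(4·16/75)=-0.1719>−1
Confirm numerically:
  x=-4.317: |R|=0.65878 <1
  x=-2.690: |R|=0.14630 <1
  x=-2.483: |R|=0.16774 <1
  x=-5.023: |R|=1.35951 >1
  x=-4.928: |R|=1.25284 >1
  x=-4.769: |R|=1.08292 >1
Interval (-4.6875, 0).

(-4.6875,0); λ=-3 ⇒ h* = (75/16)/3 = 1.5625.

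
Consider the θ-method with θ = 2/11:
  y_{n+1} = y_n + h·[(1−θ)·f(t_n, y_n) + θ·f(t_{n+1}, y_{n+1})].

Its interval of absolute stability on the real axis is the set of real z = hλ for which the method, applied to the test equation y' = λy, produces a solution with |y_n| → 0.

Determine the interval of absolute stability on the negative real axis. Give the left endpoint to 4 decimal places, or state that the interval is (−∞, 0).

Set f=λy, z=hλ:
  y_{n+1} = y_n + z·[9/11·y_n + 2/11·y_{n+1}] ⇒ (1 − 2/11z)y_{n+1} = (1 + 9/11z)y_n
  ⇒ R(z) = (1 + 9/11z)/(1 − 2/11z).

Find x<0 with |R(x)|<1.
x=-1.23: |R|=0.0052
R=−1: 1+9/11x = −1+2/11x ⇒ -7/11x=2 ⇒ x=2/(-7/11)=-3.1429
Confirm numerically:
  x=-2.598: |R|=0.76451 <1
  x=-2.064: |R|=0.50079 <1
  x=-1.356: |R|=0.08781 <1
  x=-1.260: |R|=0.02515 <1
  x=-3.536: |R|=1.15228 >1
  x=-3.474: |R|=1.12915 >1
  x=-3.180: |R|=1.01498 >1
Stable set (-3.1429, 0).

(-3.1429, 0).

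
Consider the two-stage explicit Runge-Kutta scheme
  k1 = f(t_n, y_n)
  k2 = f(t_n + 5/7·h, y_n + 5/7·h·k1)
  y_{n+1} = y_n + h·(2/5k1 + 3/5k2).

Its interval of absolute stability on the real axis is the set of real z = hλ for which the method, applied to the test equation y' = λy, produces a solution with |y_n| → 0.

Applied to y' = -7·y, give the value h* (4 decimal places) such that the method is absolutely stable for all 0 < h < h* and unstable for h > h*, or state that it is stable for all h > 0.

Set f=λy, z=hλ:
  k1=λy_n ⇒ h·k1=z·y_n;  k2=λ(1+5/7z)y_n ⇒ h·k2=z(1+5/7z)y_n
  y_{n+1}/y_n = 1 + 2/5z + 3/5z(1+5/7z) = 1 + z + 3/7z²
  Hence R(z) = 1 + z + 3/7z².

Find x<0 with |R(x)|<1.
x=-1.54: |R|=0.4764
R=1: x+3/7x²=0 ⇒ x=−7/3=-2.3333; min R=1−1/(4·3/7)=0.4167>−1
Confirm numerically:
  x=-2.005: |R|=0.71787 <1
  x=-1.374: |R|=0.43509 <1
  x=-1.231: |R|=0.41844 <1
  x=-1.223: |R|=0.41803 <1
  x=-2.600: |R|=1.29714 >1
  x=-2.415: |R|=1.08452 >1
So |R|<1 on (-2.3333, 0).

(-2.3333,0); λ=-7 ⇒ h* = (7/3)/7 = 0.3333.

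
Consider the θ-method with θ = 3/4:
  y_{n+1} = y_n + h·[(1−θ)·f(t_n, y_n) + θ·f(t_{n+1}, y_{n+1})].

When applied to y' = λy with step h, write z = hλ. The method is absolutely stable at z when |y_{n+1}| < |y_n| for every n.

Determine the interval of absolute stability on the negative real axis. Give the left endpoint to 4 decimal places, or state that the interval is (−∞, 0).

With y'=λy (z=hλ):
  y_{n+1} = y_n + z·[1/4·y_n + 3/4·y_{n+1}] ⇒ (1 − 3/4z)y_{n+1} = (1 + 1/4z)y_n
  ⇒ R(z) = (1 + 1/4z)/(1 − 3/4z).

Solve |R(x)|<1 on ℝ⁻.
x=-1.74: |R|=0.2451
x=-2: |R|=0.2000
x=-10: |R|=0.1765
x=-100: |R|=0.3158
θ=3/4≥1/2 ⇒ |1+1/4x|<|1−3/4x| ∀x<0 ⇒ interval (−∞,0).

(−∞, 0) — no finite endpoint.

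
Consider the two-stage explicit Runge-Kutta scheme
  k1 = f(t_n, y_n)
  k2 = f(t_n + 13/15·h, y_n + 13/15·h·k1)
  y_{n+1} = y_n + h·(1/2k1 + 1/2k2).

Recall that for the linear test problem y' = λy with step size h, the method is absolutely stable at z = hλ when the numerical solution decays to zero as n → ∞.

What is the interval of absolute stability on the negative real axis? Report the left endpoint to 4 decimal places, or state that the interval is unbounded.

z∈(-2.3077,0).

Set f=λy, z=hλ:
  k1=λy_n ⇒ h·k1=z·y_n;  k2=λ(1+13/15z)y_n ⇒ h·k2=z(1+13/15z)y_n
  y_{n+1}/y_n = 1 + 1/2z + 1/2z(1+13/15z) = 1 + z + 13/30z²
  ⇒ R(z) = 1 + z + 13/30z².

Need |R(x)|<1, x<0.
x=-0.58: |R|=0.5658
R=1: x+13/30x²=0 ⇒ x=−30/13=-2.3077; min R=1−1/(4·13/30)=0.4231>−1
Confirm numerically:
  x=-2.108: |R|=0.81759 <1
  x=-1.878: |R|=0.65032 <1
  x=-1.671: |R|=0.53897 <1
  x=-1.173: |R|=0.42324 <1
  x=-2.859: |R|=1.68302 >1
  x=-2.809: |R|=1.61021 >1
  x=-2.340: |R|=1.03276 >1
So |R|<1 on (-2.3077, 0).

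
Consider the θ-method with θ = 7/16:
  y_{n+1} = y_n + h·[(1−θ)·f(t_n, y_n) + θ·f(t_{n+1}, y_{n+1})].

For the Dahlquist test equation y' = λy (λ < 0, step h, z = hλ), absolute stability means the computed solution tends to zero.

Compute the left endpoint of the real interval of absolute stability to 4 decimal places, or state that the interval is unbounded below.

left endpoint -16.0000.

Test eqn y'=λy, z=hλ:
  y_{n+1} = y_n + z·[9/16·y_n + 7/16·y_{n+1}] ⇒ (1 − 7/16z)y_{n+1} = (1 + 9/16z)y_n
  so R(z) = (1 + 9/16z)/(1 − 7/16z).

Need |R(x)|<1, x<0.
x=-1.11: |R|=0.2528
R=−1: 1+9/16x = −1+7/16x ⇒ -1/8x=2 ⇒ x=2/(-1/8)=-16.0000
Confirm numerically:
  x=-11.267: |R|=0.90022 <1
  x=-10.588: |R|=0.87989 <1
  x=-9.534: |R|=0.84370 <1
  x=-16.363: |R|=1.00556 >1
  x=-16.048: |R|=1.00075 >1
So |R|<1 on (-16.0000, 0).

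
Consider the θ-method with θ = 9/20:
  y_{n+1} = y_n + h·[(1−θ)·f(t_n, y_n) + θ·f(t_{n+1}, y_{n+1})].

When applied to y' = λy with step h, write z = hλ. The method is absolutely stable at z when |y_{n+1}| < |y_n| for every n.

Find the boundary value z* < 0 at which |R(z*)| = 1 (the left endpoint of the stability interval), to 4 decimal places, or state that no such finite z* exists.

left endpoint -20.0000.

Set f=λy, z=hλ:
  y_{n+1} = y_n + z·[11/20·y_n + 9/20·y_{n+1}] ⇒ (1 − 9/20z)y_{n+1} = (1 + 11/20z)y_n
  Hence R(z) = (1 + 11/20z)/(1 − 9/20z).

Find x<0 with |R(x)|<1.
x=-1.66: |R|=0.0498
R=−1: 1+11/20x = −1+9/20x ⇒ -1/10x=2 ⇒ x=2/(-1/10)=-20.0000
Confirm numerically:
  x=-19.251: |R|=0.99225 <1
  x=-19.074: |R|=0.99034 <1
  x=-12.000: |R|=0.87500 <1
  x=-20.512: |R|=1.00500 >1
  x=-20.264: |R|=1.00261 >1
  x=-20.021: |R|=1.00021 >1
Stable set (-20.0000, 0).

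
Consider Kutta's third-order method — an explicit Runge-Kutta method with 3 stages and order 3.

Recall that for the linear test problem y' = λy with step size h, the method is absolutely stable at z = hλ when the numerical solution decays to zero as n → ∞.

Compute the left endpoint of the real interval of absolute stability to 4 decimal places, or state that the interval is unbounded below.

z* = -2.5127.

With y'=λy (z=hλ):
  order 3, 3-stage ⇒ R(z)=1+z+z^2/2+z^3/6
  (e.g. R(-0.84)=0.41402, |R|=0.41402)

Find x<0 with |R(x)|<1.
x=-0.84: |R|=0.4140
|R(-2.81)|=1.5600 |R(-2.58)|=1.1141 |R(-0.66)|=0.5099
Bisect:
  x_lo=-2.8836 |R|=1.7222  x_hi=-0.1457 |R|=0.8644
  mid=-1.51461 |R|=0.05331 →hi
  mid=-2.19908 |R|=0.55355 →hi
  mid=-2.54132 |R|=1.04760 →lo
  mid=-2.37020 |R|=0.78051 →hi
  mid=-2.45576 |R|=0.90873 →hi
  mid=-2.49854 |R|=0.97679 →hi
  mid=-2.51993 |R|=1.01185 →lo
  mid=-2.50923 |R|=0.99424 →hi
  mid=-2.51458 |R|=1.00302 →lo
  mid=-2.51191 |R|=0.99862 →hi
  ...
  [-2.51291,-2.51274] ⇒ x*=-2.5127
Interval (-2.5127, 0).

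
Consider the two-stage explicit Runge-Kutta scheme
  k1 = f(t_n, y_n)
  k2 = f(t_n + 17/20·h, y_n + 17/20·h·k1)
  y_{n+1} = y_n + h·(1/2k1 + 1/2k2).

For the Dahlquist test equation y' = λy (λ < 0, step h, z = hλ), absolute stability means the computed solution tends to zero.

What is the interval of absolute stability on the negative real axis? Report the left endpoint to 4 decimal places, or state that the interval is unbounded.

z∈(-2.3529,0).

Set f=λy, z=hλ:
  k1=λy_n ⇒ h·k1=z·y_n;  k2=λ(1+17/20z)y_n ⇒ h·k2=z(1+17/20z)y_n
  y_{n+1}/y_n = 1 + 1/2z + 1/2z(1+17/20z) = 1 + z + 17/40z²
  Hence R(z) = 1 + z + 17/40z².

Find x<0 with |R(x)|<1.
x=-0.63: |R|=0.5387
R=1: x+17/40x²=0 ⇒ x=−40/17=-2.3529; min R=1−1/(4·17/40)=0.4118>−1
Confirm numerically:
  x=-1.612: |R|=0.49238 <1
  x=-1.259: |R|=0.41466 <1
  x=-0.955: |R|=0.43261 <1
  x=-2.709: |R|=1.40994 >1
  x=-2.418: |R|=1.06686 >1
Interval (-2.3529, 0).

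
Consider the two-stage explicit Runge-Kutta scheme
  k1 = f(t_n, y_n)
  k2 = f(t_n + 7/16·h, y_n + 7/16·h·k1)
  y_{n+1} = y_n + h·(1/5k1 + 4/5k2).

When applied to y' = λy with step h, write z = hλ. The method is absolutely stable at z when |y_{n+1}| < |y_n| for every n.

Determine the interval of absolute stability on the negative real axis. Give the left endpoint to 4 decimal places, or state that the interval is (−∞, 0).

Set f=λy, z=hλ:
  k1=λy_n ⇒ h·k1=z·y_n;  k2=λ(1+7/16z)y_n ⇒ h·k2=z(1+7/16z)y_n
  y_{n+1}/y_n = 1 + 1/5z + 4/5z(1+7/16z) = 1 + z + 7/20z²
  R(z) = 1 + z + 7/20z².

Solve |R(x)|<1 on ℝ⁻.
x=-0.7: |R|=0.4715
R=1: x+7/20x²=0 ⇒ x=−20/7=-2.8571; min R=1−1/(4·7/20)=0.2857>−1
Confirm numerically:
  x=-2.706: |R|=0.85685 <1
  x=-2.207: |R|=0.49780 <1
  x=-1.931: |R|=0.37407 <1
  x=-1.609: |R|=0.29711 <1
  x=-3.229: |R|=1.42025 >1
  x=-3.153: |R|=1.32649 >1
  x=-2.936: |R|=1.08103 >1
Stable set (-2.8571, 0).

z∈(-2.8571,0).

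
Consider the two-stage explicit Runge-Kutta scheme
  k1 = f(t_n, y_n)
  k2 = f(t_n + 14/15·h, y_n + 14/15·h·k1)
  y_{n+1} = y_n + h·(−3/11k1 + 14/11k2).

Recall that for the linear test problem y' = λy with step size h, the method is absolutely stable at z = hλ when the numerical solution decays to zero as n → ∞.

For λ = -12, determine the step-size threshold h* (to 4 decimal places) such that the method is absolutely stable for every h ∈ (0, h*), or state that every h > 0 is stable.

(-0.8418,0); λ=-12 ⇒ h* = (165/196)/12 = 0.0702.

Test eqn y'=λy, z=hλ:
  k1=λy_n ⇒ h·k1=z·y_n;  k2=λ(1+14/15z)y_n ⇒ h·k2=z(1+14/15z)y_n
  y_{n+1}/y_n = 1 − 3/11z + 14/11z(1+14/15z) = 1 + z + 196/165z²
  Hence R(z) = 1 + z + 196/165z².

Find x<0 with |R(x)|<1.
x=-0.42: |R|=0.7895
R=1: x+196/165x²=0 ⇒ x=−165/196=-0.8418; min R=1−1/(4·196/165)=0.7895>−1
Confirm numerically:
  x=-0.820: |R|=0.97873 <1
  x=-0.466: |R|=0.79196 <1
  x=-0.414: |R|=0.78960 <1
  x=-1.303: |R|=1.71379 >1
  x=-1.302: |R|=1.71170 >1
  x=-0.956: |R|=1.12965 >1
Stable set (-0.8418, 0).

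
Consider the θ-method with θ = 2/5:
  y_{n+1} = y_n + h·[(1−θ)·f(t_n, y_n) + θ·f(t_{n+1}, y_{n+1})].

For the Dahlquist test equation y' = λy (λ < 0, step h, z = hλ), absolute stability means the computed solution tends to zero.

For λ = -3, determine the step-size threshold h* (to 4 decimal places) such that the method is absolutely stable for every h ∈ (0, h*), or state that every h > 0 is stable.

(-10.0000,0); λ=-3 ⇒ h* = (10)/3 = 3.3333.

Set f=λy, z=hλ:
  y_{n+1} = y_n + z·[3/5·y_n + 2/5·y_{n+1}] ⇒ (1 − 2/5z)y_{n+1} = (1 + 3/5z)y_n
  R(z) = (1 + 3/5z)/(1 − 2/5z).

Need |R(x)|<1, x<0.
x=-0.65: |R|=0.4841
R=−1: 1+3/5x = −1+2/5x ⇒ -1/5x=2 ⇒ x=2/(-1/5)=-10.0000
Confirm numerically:
  x=-9.139: |R|=0.96301 <1
  x=-8.940: |R|=0.95367 <1
  x=-7.710: |R|=0.88786 <1
  x=-6.455: |R|=0.80207 <1
  x=-10.537: |R|=1.02060 >1
  x=-10.403: |R|=1.01562 >1
Stable set (-10.0000, 0).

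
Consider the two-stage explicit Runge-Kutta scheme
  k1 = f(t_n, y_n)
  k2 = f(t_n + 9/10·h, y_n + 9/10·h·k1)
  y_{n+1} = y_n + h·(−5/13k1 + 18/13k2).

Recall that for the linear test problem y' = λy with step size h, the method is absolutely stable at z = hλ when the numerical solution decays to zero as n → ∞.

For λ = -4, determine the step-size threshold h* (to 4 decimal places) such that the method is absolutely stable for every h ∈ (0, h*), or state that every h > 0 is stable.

(-0.8025,0); λ=-4 ⇒ h* = (65/81)/4 = 0.2006.

Test eqn y'=λy, z=hλ:
  k1=λy_n ⇒ h·k1=z·y_n;  k2=λ(1+9/10z)y_n ⇒ h·k2=z(1+9/10z)y_n
  y_{n+1}/y_n = 1 − 5/13z + 18/13z(1+9/10z) = 1 + z + 81/65z²
  ⇒ R(z) = 1 + z + 81/65z².

Find x<0 with |R(x)|<1.
x=-0.89: |R|=1.0971
R=1: x+81/65x²=0 ⇒ x=−65/81=-0.8025; min R=1−1/(4·81/65)=0.7994>−1
Confirm numerically:
  x=-0.750: |R|=0.95096 <1
  x=-0.691: |R|=0.90401 <1
  x=-0.575: |R|=0.83701 <1
  x=-0.386: |R|=0.79967 <1
  x=-1.289: |R|=1.78151 >1
  x=-1.193: |R|=1.58059 >1
  x=-1.142: |R|=1.48319 >1
Stable set (-0.8025, 0).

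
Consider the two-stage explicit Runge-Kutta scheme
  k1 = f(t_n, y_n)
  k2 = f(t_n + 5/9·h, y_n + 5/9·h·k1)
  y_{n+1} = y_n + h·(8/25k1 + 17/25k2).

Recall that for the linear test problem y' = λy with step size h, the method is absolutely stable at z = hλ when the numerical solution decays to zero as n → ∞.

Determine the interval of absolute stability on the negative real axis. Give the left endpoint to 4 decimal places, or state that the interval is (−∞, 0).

Test eqn y'=λy, z=hλ:
  k1=λy_n ⇒ h·k1=z·y_n;  k2=λ(1+5/9z)y_n ⇒ h·k2=z(1+5/9z)y_n
  y_{n+1}/y_n = 1 + 8/25z + 17/25z(1+5/9z) = 1 + z + 17/45z²
  so R(z) = 1 + z + 17/45z².

Need |R(x)|<1, x<0.
x=-1.71: |R|=0.3947
R=1: x+17/45x²=0 ⇒ x=−45/17=-2.6471; min R=1−1/(4·17/45)=0.3382>−1
Confirm numerically:
  x=-2.297: |R|=0.69623 <1
  x=-2.002: |R|=0.51213 <1
  x=-1.727: |R|=0.39973 <1
  x=-1.468: |R|=0.34612 <1
  x=-3.178: |R|=1.63744 >1
  x=-2.944: |R|=1.33025 >1
  x=-2.759: |R|=1.11668 >1
Stable set (-2.6471, 0).

(-2.6471, 0).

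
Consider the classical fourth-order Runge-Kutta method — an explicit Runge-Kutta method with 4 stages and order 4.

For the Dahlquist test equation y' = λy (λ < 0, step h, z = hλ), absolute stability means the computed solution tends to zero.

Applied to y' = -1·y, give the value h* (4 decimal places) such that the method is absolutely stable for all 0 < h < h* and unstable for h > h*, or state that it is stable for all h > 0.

(-2.7853,0); λ=-1 ⇒ h* = 2.7853.

With y'=λy (z=hλ):
  order 4, 4-stage ⇒ R(z)=1+z+z^2/2+z^3/6+z^4/24
  (e.g. R(-0.78)=0.46053, |R|=0.46053)

Solve |R(x)|<1 on ℝ⁻.
x=-0.78: |R|=0.4605
|R(-2.3)|=0.4832 |R(-1.44)|=0.2783 |R(-0.75)|=0.4741
Bisect:
  x_lo=-3.6713 |R|=3.3902  x_hi=-0.2093 |R|=0.8112
  mid=-1.94028 |R|=0.31518 →hi
  mid=-2.80579 |R|=1.03135 →lo
  mid=-2.37304 |R|=0.53672 →hi
  mid=-2.58942 |R|=0.74267 →hi
  mid=-2.69761 |R|=0.87564 →hi
  mid=-2.75170 |R|=0.95052 →hi
  mid=-2.77875 |R|=0.99017 →hi
  mid=-2.79227 |R|=1.01057 →lo
  ...
  [-2.78530,-2.78509] ⇒ x*=-2.7853
Interval (-2.7853, 0).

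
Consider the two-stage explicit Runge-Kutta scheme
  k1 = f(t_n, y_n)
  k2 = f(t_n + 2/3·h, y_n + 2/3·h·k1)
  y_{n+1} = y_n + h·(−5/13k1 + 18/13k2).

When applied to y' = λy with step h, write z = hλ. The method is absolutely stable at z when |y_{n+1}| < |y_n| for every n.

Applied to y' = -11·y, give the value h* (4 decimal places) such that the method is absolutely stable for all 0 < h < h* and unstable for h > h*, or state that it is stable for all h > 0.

(-1.0833,0); λ=-11 ⇒ h* = (13/12)/11 = 0.0985.

On y'=λy, z=hλ:
  k1=λy_n ⇒ h·k1=z·y_n;  k2=λ(1+2/3z)y_n ⇒ h·k2=z(1+2/3z)y_n
  y_{n+1}/y_n = 1 − 5/13z + 18/13z(1+2/3z) = 1 + z + 12/13z²
  ⇒ R(z) = 1 + z + 12/13z².

Need |R(x)|<1, x<0.
x=-0.63: |R|=0.7364
R=1: x+12/13x²=0 ⇒ x=−13/12=-1.0833; min R=1−1/(4·12/13)=0.7292>−1
Confirm numerically:
  x=-0.951: |R|=0.88383 <1
  x=-0.735: |R|=0.76367 <1
  x=-0.525: |R|=0.72942 <1
  x=-1.596: |R|=1.75528 >1
  x=-1.328: |R|=1.29992 >1
  x=-1.170: |R|=1.09360 >1
Interval (-1.0833, 0).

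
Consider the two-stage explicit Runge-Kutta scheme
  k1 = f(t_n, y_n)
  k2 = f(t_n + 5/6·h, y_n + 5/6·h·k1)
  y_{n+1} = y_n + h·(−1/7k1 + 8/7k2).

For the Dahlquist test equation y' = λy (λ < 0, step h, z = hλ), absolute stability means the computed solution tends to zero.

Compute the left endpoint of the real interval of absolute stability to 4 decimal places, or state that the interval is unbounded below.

Set f=λy, z=hλ:
  k1=λy_n ⇒ h·k1=z·y_n;  k2=λ(1+5/6z)y_n ⇒ h·k2=z(1+5/6z)y_n
  y_{n+1}/y_n = 1 − 1/7z + 8/7z(1+5/6z) = 1 + z + 20/21z²
  Hence R(z) = 1 + z + 20/21z².

Need |R(x)|<1, x<0.
x=-1.32: |R|=1.3394
R=1: x+20/21x²=0 ⇒ x=−21/20=-1.0500; min R=1−1/(4·20/21)=0.7375>−1
Confirm numerically:
  x=-0.703: |R|=0.76768 <1
  x=-0.676: |R|=0.75922 <1
  x=-0.559: |R|=0.73860 <1
  x=-1.578: |R|=1.79351 >1
  x=-1.439: |R|=1.53312 >1
  x=-1.252: |R|=1.24086 >1
Stable set (-1.0500, 0).

z* = -1.0500.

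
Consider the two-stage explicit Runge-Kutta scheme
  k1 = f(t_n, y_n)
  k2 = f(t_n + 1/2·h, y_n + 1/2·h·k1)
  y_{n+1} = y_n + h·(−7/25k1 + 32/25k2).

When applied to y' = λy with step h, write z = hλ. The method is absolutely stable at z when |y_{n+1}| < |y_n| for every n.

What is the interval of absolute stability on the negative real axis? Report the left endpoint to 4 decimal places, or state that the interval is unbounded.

With y'=λy (z=hλ):
  k1=λy_n ⇒ h·k1=z·y_n;  k2=λ(1+1/2z)y_n ⇒ h·k2=z(1+1/2z)y_n
  y_{n+1}/y_n = 1 − 7/25z + 32/25z(1+1/2z) = 1 + z + 16/25z²
  Hence R(z) = 1 + z + 16/25z².

Boundary: |R(x)|=1, x<0.
x=-1.2: |R|=0.7216
R=1: x+16/25x²=0 ⇒ x=−25/16=-1.5625; min R=1−1/(4·16/25)=0.6094>−1
Confirm numerically:
  x=-1.129: |R|=0.68677 <1
  x=-0.685: |R|=0.61530 <1
  x=-0.645: |R|=0.62126 <1
  x=-1.903: |R|=1.41470 >1
  x=-1.868: |R|=1.36523 >1
  x=-1.648: |R|=1.09018 >1
Stable set (-1.5625, 0).

z∈(-1.5625,0).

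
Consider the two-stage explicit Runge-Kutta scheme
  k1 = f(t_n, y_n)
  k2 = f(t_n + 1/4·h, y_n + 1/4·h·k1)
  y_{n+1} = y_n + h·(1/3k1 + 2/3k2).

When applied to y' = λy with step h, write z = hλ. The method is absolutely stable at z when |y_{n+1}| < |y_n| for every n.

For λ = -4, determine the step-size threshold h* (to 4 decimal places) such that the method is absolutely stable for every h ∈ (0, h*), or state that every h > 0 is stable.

(-6.0000,0); λ=-4 ⇒ h* = (6)/4 = 1.5000.

Test eqn y'=λy, z=hλ:
  k1=λy_n ⇒ h·k1=z·y_n;  k2=λ(1+1/4z)y_n ⇒ h·k2=z(1+1/4z)y_n
  y_{n+1}/y_n = 1 + 1/3z + 2/3z(1+1/4z) = 1 + z + 1/6z²
  so R(z) = 1 + z + 1/6z².

Solve |R(x)|<1 on ℝ⁻.
x=-0.49: |R|=0.5500
R=1: x+1/6x²=0 ⇒ x=−6=-6.0000; min R=1−1/(4·1/6)=-0.5000>−1
Confirm numerically:
  x=-4.748: |R|=0.00925 <1
  x=-4.314: |R|=0.21223 <1
  x=-3.662: |R|=0.42696 <1
  x=-3.581: |R|=0.44374 <1
  x=-6.539: |R|=1.58742 >1
  x=-6.388: |R|=1.41309 >1
Interval (-6.0000, 0).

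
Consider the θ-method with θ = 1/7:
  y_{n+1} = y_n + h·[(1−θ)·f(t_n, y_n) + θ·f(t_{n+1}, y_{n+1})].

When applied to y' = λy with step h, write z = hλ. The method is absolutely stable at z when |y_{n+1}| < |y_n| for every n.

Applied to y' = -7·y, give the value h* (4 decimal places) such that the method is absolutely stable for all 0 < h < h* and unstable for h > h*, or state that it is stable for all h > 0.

(-2.8000,0); λ=-7 ⇒ h* = (14/5)/7 = 0.4000.

Test eqn y'=λy, z=hλ:
  y_{n+1} = y_n + z·[6/7·y_n + 1/7·y_{n+1}] ⇒ (1 − 1/7z)y_{n+1} = (1 + 6/7z)y_n
  ⇒ R(z) = (1 + 6/7z)/(1 − 1/7z).

Boundary: |R(x)|=1, x<0.
x=-1.04: |R|=0.0945
R=−1: 1+6/7x = −1+1/7x ⇒ -5/7x=2 ⇒ x=2/(-5/7)=-2.8000
Confirm numerically:
  x=-2.209: |R|=0.67912 <1
  x=-1.707: |R|=0.37234 <1
  x=-1.662: |R|=0.34311 <1
  x=-1.612: |R|=0.31026 <1
  x=-3.348: |R|=1.26479 >1
  x=-2.867: |R|=1.03395 >1
Stable set (-2.8000, 0).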